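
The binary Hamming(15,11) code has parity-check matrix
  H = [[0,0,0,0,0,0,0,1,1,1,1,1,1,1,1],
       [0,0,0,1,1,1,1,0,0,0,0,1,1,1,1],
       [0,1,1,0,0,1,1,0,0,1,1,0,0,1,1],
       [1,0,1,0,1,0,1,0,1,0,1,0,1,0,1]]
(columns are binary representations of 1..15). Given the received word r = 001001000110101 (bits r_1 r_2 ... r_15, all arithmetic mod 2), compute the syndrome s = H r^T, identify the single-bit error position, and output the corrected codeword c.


s = (0, 1, 1, 0)^T, error position = 6, corrected codeword c = 001000000110101

Compute s = H r^T mod 2 one row at a time:
  s_1 = 0 + 0 + 1 + 1 + 0 + 1 + 0 + 1 = 4 ≡ 0 (mod 2).
  s_2 = 0 + 0 + 1 + 0 + 0 + 1 + 0 + 1 = 3 ≡ 1 (mod 2).
  s_3 = 0 + 1 + 1 + 0 + 1 + 1 + 0 + 1 = 5 ≡ 1 (mod 2).
  s_4 = 0 + 1 + 0 + 0 + 0 + 1 + 1 + 1 = 4 ≡ 0 (mod 2).
s = (0, 1, 1, 0)^T — this equals column 6 of H (binary 0110), so error is at position 6.
Correct: flip bit 6 of r = 001001000110101 to get c = 001000000110101.


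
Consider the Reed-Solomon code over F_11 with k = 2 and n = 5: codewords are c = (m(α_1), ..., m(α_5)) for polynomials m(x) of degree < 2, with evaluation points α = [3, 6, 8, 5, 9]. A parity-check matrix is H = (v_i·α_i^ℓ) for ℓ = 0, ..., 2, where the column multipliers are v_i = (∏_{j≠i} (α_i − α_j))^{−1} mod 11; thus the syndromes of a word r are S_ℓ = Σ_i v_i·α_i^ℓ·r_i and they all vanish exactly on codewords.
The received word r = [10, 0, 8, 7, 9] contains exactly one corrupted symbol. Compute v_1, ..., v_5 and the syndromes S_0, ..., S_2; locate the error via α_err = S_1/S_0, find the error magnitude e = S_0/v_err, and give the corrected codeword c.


S = (5, 1, 9), error at position 5, error magnitude e = 8, c = [10, 0, 8, 7, 1].

Step 1: column multipliers v_i = (∏_{j≠i}(α_i − α_j))^{−1} mod 11.
  i = 1 (α = 3): (3−6)(3−8)(3−5)(3−9) = (−3)·(−5)·(−2)·(−6) = 180 ≡ 4, so v_1 = 4^{−1} = 3 (mod 11).
  i = 2 (α = 6): (6−3)(6−8)(6−5)(6−9) = 3·(−2)·1·(−3) = 18 ≡ 7, so v_2 = 7^{−1} = 8 (mod 11).
  i = 3 (α = 8): (8−3)(8−6)(8−5)(8−9) = 5·2·3·(−1) = −30 ≡ 3, so v_3 = 3^{−1} = 4 (mod 11).
  i = 4 (α = 5): (5−3)(5−6)(5−8)(5−9) = 2·(−1)·(−3)·(−4) = −24 ≡ 9, so v_4 = 9^{−1} = 5 (mod 11).
  i = 5 (α = 9): (9−3)(9−6)(9−8)(9−5) = 6·3·1·4 = 72 ≡ 6, so v_5 = 6^{−1} = 2 (mod 11).
  v = [3, 8, 4, 5, 2].
Step 2: syndromes of r = [10, 0, 8, 7, 9] (all sums mod 11).
  S_0 = Σ v_i r_i = 3·10 + 8·0 + 4·8 + 5·7 + 2·9 = 115 ≡ 5.
  S_1 = Σ v_i α_i r_i = 3·3·10 + 8·6·0 + 4·8·8 + 5·5·7 + 2·9·9 = 683 ≡ 1.
  α_i^2 mod 11 = [9, 3, 9, 3, 4].
  S_2 = Σ v_i α_i^2 r_i = 3·9·10 + 8·3·0 + 4·9·8 + 5·3·7 + 2·4·9 = 735 ≡ 9.
  S = (5, 1, 9) ≠ 0, so r is not a codeword (an error is present).
Step 3: locate the error. For a single error e at position i, S_ℓ = v_i·e·α_i^ℓ, so α_err = S_1/S_0.
  S_0^{−1} = 5^{−1} = 9 (mod 11), so α_err = 1·9 = 9 ≡ 9 = α_5. Error position i = 5.
  Consistency check: S_2/S_1 = 9·1 = 9 ≡ 9 = α_err ✓ (single-error assumption holds).
Step 4: error magnitude e = S_0/v_5 = S_0·∏_{j≠5}(α_5 − α_j) = 5·6 = 30 ≡ 8 (mod 11).
Step 5: correct position 5: c_5 = r_5 − e = 9 − 8 ≡ 1 (mod 11). Hence c = [10, 0, 8, 7, 1].
  Check: interpolating c through the α_i gives m(x) = 9 + 4·x (degree < 2) with m(α_i) = c_i for every i, so c is indeed a codeword.


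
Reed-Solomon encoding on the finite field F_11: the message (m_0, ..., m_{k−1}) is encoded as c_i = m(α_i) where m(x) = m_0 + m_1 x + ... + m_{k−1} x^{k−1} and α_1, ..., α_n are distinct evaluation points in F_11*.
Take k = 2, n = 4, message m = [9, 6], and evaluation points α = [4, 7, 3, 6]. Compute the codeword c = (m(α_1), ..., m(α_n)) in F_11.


c = [0, 7, 5, 1]

Message polynomial: m(x) = 9 + 6·x (mod 11).
For each evaluation point α_i, compute m(α_i) mod 11:
  α_1 = 4: Horner steps 6 → 0, so m(4) = 0.
  α_2 = 7: Horner steps 6 → 7, so m(7) = 7.
  α_3 = 3: Horner steps 6 → 5, so m(3) = 5.
  α_4 = 6: Horner steps 6 → 1, so m(6) = 1.
Codeword c = [0, 7, 5, 1] ∈ F_11^4.


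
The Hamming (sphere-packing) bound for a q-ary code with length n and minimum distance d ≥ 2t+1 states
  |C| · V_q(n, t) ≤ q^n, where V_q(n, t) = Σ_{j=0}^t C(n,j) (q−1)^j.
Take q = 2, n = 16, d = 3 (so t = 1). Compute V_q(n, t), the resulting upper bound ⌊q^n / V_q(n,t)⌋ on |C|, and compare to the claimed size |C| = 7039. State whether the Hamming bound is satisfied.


V_q(n, t) = 17, q^n = 65536, Hamming bound = 3855, |C| = 7039 > bound (violated).

Step 1: Compute V_q(n, t) = Σ_{j=0}^1 C(n, j) (q−1)^j.
  j = 0: C(16,0)·(1)^0 = 1·1 = 1.
  j = 1: C(16,1)·(1)^1 = 16·1 = 16.
  V_q(n, t) = 1 + 16 = 17.
Step 2: q^n = 2^16 = 65536.
Step 3: Hamming bound ⌊q^n / V_q(n,t)⌋ = ⌊65536/17⌋ = 3855.
Step 4: Compare |C| = 7039 to 3855: violated.
The claimed |C| lies above the Hamming bound, so no 2-ary code of length 16 with d ≥ 3 can have 7039 codewords.


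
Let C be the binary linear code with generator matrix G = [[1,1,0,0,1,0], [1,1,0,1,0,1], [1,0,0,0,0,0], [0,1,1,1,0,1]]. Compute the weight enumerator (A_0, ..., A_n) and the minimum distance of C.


Weight distribution: A_0 = 1, A_1 = 2, A_2 = 2, A_3 = 4, A_4 = 5, A_5 = 2. Minimum distance d = 1.

Enumerate all 2^4 = 16 messages m ∈ F_2^4.
For each, compute codeword c = mG in F_2^6, then tally its weight.
  m = 0000 → c = 000000, weight = 0.
  m = 1000 → c = 110010, weight = 3.
  m = 0100 → c = 110101, weight = 4.
  m = 1100 → c = 000111, weight = 3.
  m = 0010 → c = 100000, weight = 1.
  m = 1010 → c = 010010, weight = 2.
  m = 0110 → c = 010101, weight = 3.
  m = 1110 → c = 100111, weight = 4.
  m = 0001 → c = 011101, weight = 4.
  m = 1001 → c = 101111, weight = 5.
  m = 0101 → c = 101000, weight = 2.
  m = 1101 → c = 011010, weight = 3.
  m = 0011 → c = 111101, weight = 5.
  m = 1011 → c = 001111, weight = 4.
  m = 0111 → c = 001000, weight = 1.
  m = 1111 → c = 111010, weight = 4.
Tally weights:
  weight 0: 1 codewords.
  weight 1: 2 codewords.
  weight 2: 2 codewords.
  weight 3: 4 codewords.
  weight 4: 5 codewords.
  weight 5: 2 codewords.
Minimum distance d = smallest w > 0 with A_w > 0 = 1.
Sanity: Σ A_w = 16 = 2^4 = 16 ✓.


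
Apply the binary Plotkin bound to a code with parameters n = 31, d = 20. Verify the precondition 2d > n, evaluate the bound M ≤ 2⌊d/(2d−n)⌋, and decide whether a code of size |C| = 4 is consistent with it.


Plotkin bound M ≤ 4; given |C| = 4 ≤ bound (satisfied).

Check applicability: 2d = 40, n = 31.
2d − n = 9 > 0, so Plotkin applies.
Compute d/(2d−n) = 20/9 ≈ 2.2222.
⌊d/(2d−n)⌋ = 2.
Plotkin bound: M ≤ 2·2 = 4.
Given |C| = 4, check: satisfied.
This |C| is at the Plotkin bound.


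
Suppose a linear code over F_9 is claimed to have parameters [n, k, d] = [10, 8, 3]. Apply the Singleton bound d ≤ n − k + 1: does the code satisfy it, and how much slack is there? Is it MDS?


Singleton RHS = n − k + 1 = 3, slack = 0, bound satisfied, MDS.

Singleton bound: d ≤ n − k + 1.
Here n = 10, k = 8, so n − k + 1 = 3.
Given d = 3, check d ≤ 3: YES.
Slack = (n − k + 1) − d = 0.
The code is MDS (slack = 0).
Description: the claimed parameters are [10, 8, 3]_9; such a code would be MDS (meets Singleton bound).


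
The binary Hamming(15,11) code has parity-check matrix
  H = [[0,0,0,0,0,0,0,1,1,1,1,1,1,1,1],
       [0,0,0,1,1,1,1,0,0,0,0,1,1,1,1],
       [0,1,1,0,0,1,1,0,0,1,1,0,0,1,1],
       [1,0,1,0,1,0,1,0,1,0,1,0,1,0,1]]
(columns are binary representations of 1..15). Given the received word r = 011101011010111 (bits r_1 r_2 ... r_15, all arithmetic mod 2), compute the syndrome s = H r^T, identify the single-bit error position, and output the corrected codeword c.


s = (0, 1, 0, 1)^T, error position = 5, corrected codeword c = 011111011010111

Compute s = H r^T mod 2 one row at a time:
  s_1 = 1 + 1 + 0 + 1 + 0 + 1 + 1 + 1 = 6 ≡ 0 (mod 2).
  s_2 = 1 + 0 + 1 + 0 + 0 + 1 + 1 + 1 = 5 ≡ 1 (mod 2).
  s_3 = 1 + 1 + 1 + 0 + 0 + 1 + 1 + 1 = 6 ≡ 0 (mod 2).
  s_4 = 0 + 1 + 0 + 0 + 1 + 1 + 1 + 1 = 5 ≡ 1 (mod 2).
s = (0, 1, 0, 1)^T — this equals column 5 of H (binary 0101), so error is at position 5.
Correct: flip bit 5 of r = 011101011010111 to get c = 011111011010111.


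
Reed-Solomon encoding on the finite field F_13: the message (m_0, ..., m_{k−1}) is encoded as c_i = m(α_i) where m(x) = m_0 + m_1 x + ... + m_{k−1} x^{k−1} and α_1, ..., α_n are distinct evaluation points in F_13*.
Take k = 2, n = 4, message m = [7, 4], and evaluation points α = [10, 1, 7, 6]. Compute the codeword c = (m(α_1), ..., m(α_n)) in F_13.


c = [8, 11, 9, 5]

Message polynomial: m(x) = 7 + 4·x (mod 13).
For each evaluation point α_i, compute m(α_i) mod 13:
  α_1 = 10: Horner steps 4 → 8, so m(10) = 8.
  α_2 = 1: Horner steps 4 → 11, so m(1) = 11.
  α_3 = 7: Horner steps 4 → 9, so m(7) = 9.
  α_4 = 6: Horner steps 4 → 5, so m(6) = 5.
Codeword c = [8, 11, 9, 5] ∈ F_13^4.


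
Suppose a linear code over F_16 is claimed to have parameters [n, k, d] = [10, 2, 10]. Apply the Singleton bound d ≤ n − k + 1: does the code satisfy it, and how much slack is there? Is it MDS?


Singleton RHS = n − k + 1 = 9, slack = -1, bound violated (no such code; not MDS).

Singleton bound: d ≤ n − k + 1.
Here n = 10, k = 2, so n − k + 1 = 9.
Given d = 10, check d ≤ 9: NO.
Slack = (n − k + 1) − d = -1.
The slack is negative: d = 10 exceeds n − k + 1 = 9 by 1, so the Singleton bound is violated and no linear [10, 2, 10]_16 code can exist. In particular it is not MDS (MDS requires d = n − k + 1 exactly).
Description: the claimed parameters are [10, 2, 10]_16; such a code would be impossible (violates the Singleton bound).


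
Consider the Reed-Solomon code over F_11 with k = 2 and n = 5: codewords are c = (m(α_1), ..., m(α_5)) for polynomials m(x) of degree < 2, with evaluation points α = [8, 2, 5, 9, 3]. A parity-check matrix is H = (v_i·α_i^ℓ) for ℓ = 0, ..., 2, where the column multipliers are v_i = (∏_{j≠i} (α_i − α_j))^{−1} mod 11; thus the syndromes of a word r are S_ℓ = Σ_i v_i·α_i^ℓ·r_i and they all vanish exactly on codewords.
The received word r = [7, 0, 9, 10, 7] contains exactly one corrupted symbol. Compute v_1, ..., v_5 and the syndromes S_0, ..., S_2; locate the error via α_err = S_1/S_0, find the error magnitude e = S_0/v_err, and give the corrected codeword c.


S = (8, 2, 6), error at position 5, error magnitude e = 4, c = [7, 0, 9, 10, 3].

Step 1: column multipliers v_i = (∏_{j≠i}(α_i − α_j))^{−1} mod 11.
  i = 1 (α = 8): (8−2)(8−5)(8−9)(8−3) = 6·3·(−1)·5 = −90 ≡ 9, so v_1 = 9^{−1} = 5 (mod 11).
  i = 2 (α = 2): (2−8)(2−5)(2−9)(2−3) = (−6)·(−3)·(−7)·(−1) = 126 ≡ 5, so v_2 = 5^{−1} = 9 (mod 11).
  i = 3 (α = 5): (5−8)(5−2)(5−9)(5−3) = (−3)·3·(−4)·2 = 72 ≡ 6, so v_3 = 6^{−1} = 2 (mod 11).
  i = 4 (α = 9): (9−8)(9−2)(9−5)(9−3) = 1·7·4·6 = 168 ≡ 3, so v_4 = 3^{−1} = 4 (mod 11).
  i = 5 (α = 3): (3−8)(3−2)(3−5)(3−9) = (−5)·1·(−2)·(−6) = −60 ≡ 6, so v_5 = 6^{−1} = 2 (mod 11).
  v = [5, 9, 2, 4, 2].
Step 2: syndromes of r = [7, 0, 9, 10, 7] (all sums mod 11).
  S_0 = Σ v_i r_i = 5·7 + 9·0 + 2·9 + 4·10 + 2·7 = 107 ≡ 8.
  S_1 = Σ v_i α_i r_i = 5·8·7 + 9·2·0 + 2·5·9 + 4·9·10 + 2·3·7 = 772 ≡ 2.
  α_i^2 mod 11 = [9, 4, 3, 4, 9].
  S_2 = Σ v_i α_i^2 r_i = 5·9·7 + 9·4·0 + 2·3·9 + 4·4·10 + 2·9·7 = 655 ≡ 6.
  S = (8, 2, 6) ≠ 0, so r is not a codeword (an error is present).
Step 3: locate the error. For a single error e at position i, S_ℓ = v_i·e·α_i^ℓ, so α_err = S_1/S_0.
  S_0^{−1} = 8^{−1} = 7 (mod 11), so α_err = 2·7 = 14 ≡ 3 = α_5. Error position i = 5.
  Consistency check: S_2/S_1 = 6·6 = 36 ≡ 3 = α_err ✓ (single-error assumption holds).
Step 4: error magnitude e = S_0/v_5 = S_0·∏_{j≠5}(α_5 − α_j) = 8·6 = 48 ≡ 4 (mod 11).
Step 5: correct position 5: c_5 = r_5 − e = 7 − 4 ≡ 3 (mod 11). Hence c = [7, 0, 9, 10, 3].
  Check: interpolating c through the α_i gives m(x) = 5 + 3·x (degree < 2) with m(α_i) = c_i for every i, so c is indeed a codeword.


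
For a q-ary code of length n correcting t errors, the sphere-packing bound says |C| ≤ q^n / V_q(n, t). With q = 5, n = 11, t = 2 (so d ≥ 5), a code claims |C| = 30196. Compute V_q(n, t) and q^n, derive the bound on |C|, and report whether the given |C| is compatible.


V_q(n, t) = 925, q^n = 48828125, Hamming bound = 52787, |C| = 30196 ≤ bound (satisfied).

Step 1: Compute V_q(n, t) = Σ_{j=0}^2 C(n, j) (q−1)^j.
  j = 0: C(11,0)·(4)^0 = 1·1 = 1.
  j = 1: C(11,1)·(4)^1 = 11·4 = 44.
  j = 2: C(11,2)·(4)^2 = 55·16 = 880.
  V_q(n, t) = 1 + 44 + 880 = 925.
Step 2: q^n = 5^11 = 48828125.
Step 3: Hamming bound ⌊q^n / V_q(n,t)⌋ = ⌊48828125/925⌋ = 52787.
Step 4: Compare |C| = 30196 to 52787: satisfied.
The claimed |C| lies below the Hamming bound.


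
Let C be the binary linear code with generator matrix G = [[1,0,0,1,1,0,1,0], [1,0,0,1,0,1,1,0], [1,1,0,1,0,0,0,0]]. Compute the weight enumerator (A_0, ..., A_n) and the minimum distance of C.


Weight distribution: A_0 = 1, A_2 = 1, A_3 = 3, A_4 = 2, A_5 = 1. Minimum distance d = 2.

Enumerate all 2^3 = 8 messages m ∈ F_2^3.
For each, compute codeword c = mG in F_2^8, then tally its weight.
  m = 000 → c = 00000000, weight = 0.
  m = 100 → c = 10011010, weight = 4.
  m = 010 → c = 10010110, weight = 4.
  m = 110 → c = 00001100, weight = 2.
  m = 001 → c = 11010000, weight = 3.
  m = 101 → c = 01001010, weight = 3.
  m = 011 → c = 01000110, weight = 3.
  m = 111 → c = 11011100, weight = 5.
Tally weights:
  weight 0: 1 codewords.
  weight 2: 1 codewords.
  weight 3: 3 codewords.
  weight 4: 2 codewords.
  weight 5: 1 codewords.
Minimum distance d = smallest w > 0 with A_w > 0 = 2.
Sanity: Σ A_w = 8 = 2^3 = 8 ✓.


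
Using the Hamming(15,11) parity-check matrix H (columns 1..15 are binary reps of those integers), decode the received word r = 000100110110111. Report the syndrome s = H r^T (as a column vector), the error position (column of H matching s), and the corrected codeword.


s = (0, 1, 1, 0)^T, error position = 6, corrected codeword c = 000101110110111

Compute s = H r^T mod 2 one row at a time:
  s_1 = 1 + 0 + 1 + 1 + 0 + 1 + 1 + 1 = 6 ≡ 0 (mod 2).
  s_2 = 1 + 0 + 0 + 1 + 0 + 1 + 1 + 1 = 5 ≡ 1 (mod 2).
  s_3 = 0 + 0 + 0 + 1 + 1 + 1 + 1 + 1 = 5 ≡ 1 (mod 2).
  s_4 = 0 + 0 + 0 + 1 + 0 + 1 + 1 + 1 = 4 ≡ 0 (mod 2).
s = (0, 1, 1, 0)^T — this equals column 6 of H (binary 0110), so error is at position 6.
Correct: flip bit 6 of r = 000100110110111 to get c = 000101110110111.


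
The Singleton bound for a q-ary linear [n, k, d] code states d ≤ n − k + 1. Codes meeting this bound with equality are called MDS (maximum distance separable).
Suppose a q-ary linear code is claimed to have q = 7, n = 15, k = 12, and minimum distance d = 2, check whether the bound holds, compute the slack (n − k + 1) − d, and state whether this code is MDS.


Singleton RHS = n − k + 1 = 4, slack = 2, bound satisfied, not MDS.

Singleton bound: d ≤ n − k + 1.
Here n = 15, k = 12, so n − k + 1 = 4.
Given d = 2, check d ≤ 4: YES.
Slack = (n − k + 1) − d = 2.
The code is NOT MDS (slack = 2 > 0).
Description: the claimed parameters are [15, 12, 2]_7; such a code would be non-MDS.


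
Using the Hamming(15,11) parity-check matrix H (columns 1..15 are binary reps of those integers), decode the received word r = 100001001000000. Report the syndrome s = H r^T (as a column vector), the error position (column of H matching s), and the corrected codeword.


s = (1, 1, 1, 0)^T, error position = 14, corrected codeword c = 100001001000010

Compute s = H r^T mod 2 one row at a time:
  s_1 = 0 + 1 + 0 + 0 + 0 + 0 + 0 + 0 = 1 ≡ 1 (mod 2).
  s_2 = 0 + 0 + 1 + 0 + 0 + 0 + 0 + 0 = 1 ≡ 1 (mod 2).
  s_3 = 0 + 0 + 1 + 0 + 0 + 0 + 0 + 0 = 1 ≡ 1 (mod 2).
  s_4 = 1 + 0 + 0 + 0 + 1 + 0 + 0 + 0 = 2 ≡ 0 (mod 2).
s = (1, 1, 1, 0)^T — this equals column 14 of H (binary 1110), so error is at position 14.
Correct: flip bit 14 of r = 100001001000000 to get c = 100001001000010.


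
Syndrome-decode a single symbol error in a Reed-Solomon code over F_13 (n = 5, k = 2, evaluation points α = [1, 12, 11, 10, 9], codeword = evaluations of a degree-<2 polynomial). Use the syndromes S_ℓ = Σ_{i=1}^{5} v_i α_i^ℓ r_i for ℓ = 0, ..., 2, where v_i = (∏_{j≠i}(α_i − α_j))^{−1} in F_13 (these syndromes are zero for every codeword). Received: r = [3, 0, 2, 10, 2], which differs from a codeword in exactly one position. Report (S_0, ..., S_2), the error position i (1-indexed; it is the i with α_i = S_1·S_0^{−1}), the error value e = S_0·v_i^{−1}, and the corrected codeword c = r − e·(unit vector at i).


S = (6, 1, 11), error at position 3, error magnitude e = 10, c = [3, 0, 5, 10, 2].

Step 1: column multipliers v_i = (∏_{j≠i}(α_i − α_j))^{−1} mod 13.
  i = 1 (α = 1): (1−12)(1−11)(1−10)(1−9) = (−11)·(−10)·(−9)·(−8) = 7920 ≡ 3, so v_1 = 3^{−1} = 9 (mod 13).
  i = 2 (α = 12): (12−1)(12−11)(12−10)(12−9) = 11·1·2·3 = 66 ≡ 1, so v_2 = 1^{−1} = 1 (mod 13).
  i = 3 (α = 11): (11−1)(11−12)(11−10)(11−9) = 10·(−1)·1·2 = −20 ≡ 6, so v_3 = 6^{−1} = 11 (mod 13).
  i = 4 (α = 10): (10−1)(10−12)(10−11)(10−9) = 9·(−2)·(−1)·1 = 18 ≡ 5, so v_4 = 5^{−1} = 8 (mod 13).
  i = 5 (α = 9): (9−1)(9−12)(9−11)(9−10) = 8·(−3)·(−2)·(−1) = −48 ≡ 4, so v_5 = 4^{−1} = 10 (mod 13).
  v = [9, 1, 11, 8, 10].
Step 2: syndromes of r = [3, 0, 2, 10, 2] (all sums mod 13).
  S_0 = Σ v_i r_i = 9·3 + 1·0 + 11·2 + 8·10 + 10·2 = 149 ≡ 6.
  S_1 = Σ v_i α_i r_i = 9·1·3 + 1·12·0 + 11·11·2 + 8·10·10 + 10·9·2 = 1249 ≡ 1.
  α_i^2 mod 13 = [1, 1, 4, 9, 3].
  S_2 = Σ v_i α_i^2 r_i = 9·1·3 + 1·1·0 + 11·4·2 + 8·9·10 + 10·3·2 = 895 ≡ 11.
  S = (6, 1, 11) ≠ 0, so r is not a codeword (an error is present).
Step 3: locate the error. For a single error e at position i, S_ℓ = v_i·e·α_i^ℓ, so α_err = S_1/S_0.
  S_0^{−1} = 6^{−1} = 11 (mod 13), so α_err = 1·11 = 11 ≡ 11 = α_3. Error position i = 3.
  Consistency check: S_2/S_1 = 11·1 = 11 ≡ 11 = α_err ✓ (single-error assumption holds).
Step 4: error magnitude e = S_0/v_3 = S_0·∏_{j≠3}(α_3 − α_j) = 6·6 = 36 ≡ 10 (mod 13).
Step 5: correct position 3: c_3 = r_3 − e = 2 − 10 ≡ 5 (mod 13). Hence c = [3, 0, 5, 10, 2].
  Check: interpolating c through the α_i gives m(x) = 8 + 8·x (degree < 2) with m(α_i) = c_i for every i, so c is indeed a codeword.


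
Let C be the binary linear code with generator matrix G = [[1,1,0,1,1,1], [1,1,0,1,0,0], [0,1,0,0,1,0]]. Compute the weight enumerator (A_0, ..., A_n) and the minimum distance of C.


Weight distribution: A_0 = 1, A_2 = 3, A_3 = 3, A_5 = 1. Minimum distance d = 2.

Enumerate all 2^3 = 8 messages m ∈ F_2^3.
For each, compute codeword c = mG in F_2^6, then tally its weight.
  m = 000 → c = 000000, weight = 0.
  m = 100 → c = 110111, weight = 5.
  m = 010 → c = 110100, weight = 3.
  m = 110 → c = 000011, weight = 2.
  m = 001 → c = 010010, weight = 2.
  m = 101 → c = 100101, weight = 3.
  m = 011 → c = 100110, weight = 3.
  m = 111 → c = 010001, weight = 2.
Tally weights:
  weight 0: 1 codewords.
  weight 2: 3 codewords.
  weight 3: 3 codewords.
  weight 5: 1 codewords.
Minimum distance d = smallest w > 0 with A_w > 0 = 2.
Sanity: Σ A_w = 8 = 2^3 = 8 ✓.


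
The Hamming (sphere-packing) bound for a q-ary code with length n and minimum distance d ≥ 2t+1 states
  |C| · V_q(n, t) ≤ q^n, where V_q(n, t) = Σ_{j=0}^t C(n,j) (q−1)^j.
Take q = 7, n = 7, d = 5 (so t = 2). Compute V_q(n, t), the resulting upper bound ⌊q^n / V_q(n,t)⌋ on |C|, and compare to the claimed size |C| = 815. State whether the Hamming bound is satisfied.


V_q(n, t) = 799, q^n = 823543, Hamming bound = 1030, |C| = 815 ≤ bound (satisfied).

Step 1: Compute V_q(n, t) = Σ_{j=0}^2 C(n, j) (q−1)^j.
  j = 0: C(7,0)·(6)^0 = 1·1 = 1.
  j = 1: C(7,1)·(6)^1 = 7·6 = 42.
  j = 2: C(7,2)·(6)^2 = 21·36 = 756.
  V_q(n, t) = 1 + 42 + 756 = 799.
Step 2: q^n = 7^7 = 823543.
Step 3: Hamming bound ⌊q^n / V_q(n,t)⌋ = ⌊823543/799⌋ = 1030.
Step 4: Compare |C| = 815 to 1030: satisfied.
The claimed |C| lies below the Hamming bound.


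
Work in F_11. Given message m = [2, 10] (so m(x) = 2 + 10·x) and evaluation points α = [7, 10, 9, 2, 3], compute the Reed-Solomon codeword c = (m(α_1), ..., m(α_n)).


c = [6, 3, 4, 0, 10]

Message polynomial: m(x) = 2 + 10·x (mod 11).
For each evaluation point α_i, compute m(α_i) mod 11:
  α_1 = 7: Horner steps 10 → 6, so m(7) = 6.
  α_2 = 10: Horner steps 10 → 3, so m(10) = 3.
  α_3 = 9: Horner steps 10 → 4, so m(9) = 4.
  α_4 = 2: Horner steps 10 → 0, so m(2) = 0.
  α_5 = 3: Horner steps 10 → 10, so m(3) = 10.
Codeword c = [6, 3, 4, 0, 10] ∈ F_11^5.


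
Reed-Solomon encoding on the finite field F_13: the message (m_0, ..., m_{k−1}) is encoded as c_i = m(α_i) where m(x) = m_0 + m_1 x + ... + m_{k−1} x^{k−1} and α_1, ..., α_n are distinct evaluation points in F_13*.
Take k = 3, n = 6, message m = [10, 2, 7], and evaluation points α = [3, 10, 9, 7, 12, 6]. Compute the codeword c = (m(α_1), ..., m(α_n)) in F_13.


c = [1, 2, 10, 3, 2, 1]

Message polynomial: m(x) = 10 + 2·x + 7·x^2 (mod 13).
For each evaluation point α_i, compute m(α_i) mod 13:
  α_1 = 3: Horner steps 7 → 10 → 1, so m(3) = 1.
  α_2 = 10: Horner steps 7 → 7 → 2, so m(10) = 2.
  α_3 = 9: Horner steps 7 → 0 → 10, so m(9) = 10.
  α_4 = 7: Horner steps 7 → 12 → 3, so m(7) = 3.
  α_5 = 12: Horner steps 7 → 8 → 2, so m(12) = 2.
  α_6 = 6: Horner steps 7 → 5 → 1, so m(6) = 1.
Codeword c = [1, 2, 10, 3, 2, 1] ∈ F_13^6.


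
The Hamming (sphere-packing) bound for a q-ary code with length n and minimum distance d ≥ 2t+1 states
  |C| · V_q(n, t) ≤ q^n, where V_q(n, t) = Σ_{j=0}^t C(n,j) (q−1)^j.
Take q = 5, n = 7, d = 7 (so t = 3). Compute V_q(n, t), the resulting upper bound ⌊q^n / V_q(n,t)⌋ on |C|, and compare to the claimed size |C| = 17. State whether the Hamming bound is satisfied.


V_q(n, t) = 2605, q^n = 78125, Hamming bound = 29, |C| = 17 ≤ bound (satisfied).

Step 1: Compute V_q(n, t) = Σ_{j=0}^3 C(n, j) (q−1)^j.
  j = 0: C(7,0)·(4)^0 = 1·1 = 1.
  j = 1: C(7,1)·(4)^1 = 7·4 = 28.
  j = 2: C(7,2)·(4)^2 = 21·16 = 336.
  j = 3: C(7,3)·(4)^3 = 35·64 = 2240.
  V_q(n, t) = 1 + 28 + 336 + 2240 = 2605.
Step 2: q^n = 5^7 = 78125.
Step 3: Hamming bound ⌊q^n / V_q(n,t)⌋ = ⌊78125/2605⌋ = 29.
Step 4: Compare |C| = 17 to 29: satisfied.
The claimed |C| lies below the Hamming bound.


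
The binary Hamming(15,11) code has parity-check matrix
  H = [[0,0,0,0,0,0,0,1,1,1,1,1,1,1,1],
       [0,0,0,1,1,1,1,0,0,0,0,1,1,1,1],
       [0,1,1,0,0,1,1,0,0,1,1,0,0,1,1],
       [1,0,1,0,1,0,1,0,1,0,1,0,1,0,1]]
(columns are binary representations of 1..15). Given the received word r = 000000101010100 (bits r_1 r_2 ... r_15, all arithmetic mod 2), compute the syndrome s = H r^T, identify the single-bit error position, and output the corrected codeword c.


s = (1, 0, 0, 0)^T, error position = 8, corrected codeword c = 000000111010100

Compute s = H r^T mod 2 one row at a time:
  s_1 = 0 + 1 + 0 + 1 + 0 + 1 + 0 + 0 = 3 ≡ 1 (mod 2).
  s_2 = 0 + 0 + 0 + 1 + 0 + 1 + 0 + 0 = 2 ≡ 0 (mod 2).
  s_3 = 0 + 0 + 0 + 1 + 0 + 1 + 0 + 0 = 2 ≡ 0 (mod 2).
  s_4 = 0 + 0 + 0 + 1 + 1 + 1 + 1 + 0 = 4 ≡ 0 (mod 2).
s = (1, 0, 0, 0)^T — this equals column 8 of H (binary 1000), so error is at position 8.
Correct: flip bit 8 of r = 000000101010100 to get c = 000000111010100.


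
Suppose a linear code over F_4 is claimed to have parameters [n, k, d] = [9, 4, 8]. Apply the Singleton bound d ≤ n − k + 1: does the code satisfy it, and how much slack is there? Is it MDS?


Singleton RHS = n − k + 1 = 6, slack = -2, bound violated (no such code; not MDS).

Singleton bound: d ≤ n − k + 1.
Here n = 9, k = 4, so n − k + 1 = 6.
Given d = 8, check d ≤ 6: NO.
Slack = (n − k + 1) − d = -2.
The slack is negative: d = 8 exceeds n − k + 1 = 6 by 2, so the Singleton bound is violated and no linear [9, 4, 8]_4 code can exist. In particular it is not MDS (MDS requires d = n − k + 1 exactly).
Description: the claimed parameters are [9, 4, 8]_4; such a code would be impossible (violates the Singleton bound).


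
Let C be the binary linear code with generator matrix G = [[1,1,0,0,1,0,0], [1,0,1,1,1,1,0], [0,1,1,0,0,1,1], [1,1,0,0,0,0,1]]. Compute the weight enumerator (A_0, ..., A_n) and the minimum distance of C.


Weight distribution: A_0 = 1, A_2 = 3, A_3 = 4, A_4 = 3, A_5 = 4, A_6 = 1. Minimum distance d = 2.

Enumerate all 2^4 = 16 messages m ∈ F_2^4.
For each, compute codeword c = mG in F_2^7, then tally its weight.
  m = 0000 → c = 0000000, weight = 0.
  m = 1000 → c = 1100100, weight = 3.
  m = 0100 → c = 1011110, weight = 5.
  m = 1100 → c = 0111010, weight = 4.
  m = 0010 → c = 0110011, weight = 4.
  m = 1010 → c = 1010111, weight = 5.
  m = 0110 → c = 1101101, weight = 5.
  m = 1110 → c = 0001001, weight = 2.
  m = 0001 → c = 1100001, weight = 3.
  m = 1001 → c = 0000101, weight = 2.
  m = 0101 → c = 0111111, weight = 6.
  m = 1101 → c = 1011011, weight = 5.
  m = 0011 → c = 1010010, weight = 3.
  m = 1011 → c = 0110110, weight = 4.
  m = 0111 → c = 0001100, weight = 2.
  m = 1111 → c = 1101000, weight = 3.
Tally weights:
  weight 0: 1 codewords.
  weight 2: 3 codewords.
  weight 3: 4 codewords.
  weight 4: 3 codewords.
  weight 5: 4 codewords.
  weight 6: 1 codewords.
Minimum distance d = smallest w > 0 with A_w > 0 = 2.
Sanity: Σ A_w = 16 = 2^4 = 16 ✓.


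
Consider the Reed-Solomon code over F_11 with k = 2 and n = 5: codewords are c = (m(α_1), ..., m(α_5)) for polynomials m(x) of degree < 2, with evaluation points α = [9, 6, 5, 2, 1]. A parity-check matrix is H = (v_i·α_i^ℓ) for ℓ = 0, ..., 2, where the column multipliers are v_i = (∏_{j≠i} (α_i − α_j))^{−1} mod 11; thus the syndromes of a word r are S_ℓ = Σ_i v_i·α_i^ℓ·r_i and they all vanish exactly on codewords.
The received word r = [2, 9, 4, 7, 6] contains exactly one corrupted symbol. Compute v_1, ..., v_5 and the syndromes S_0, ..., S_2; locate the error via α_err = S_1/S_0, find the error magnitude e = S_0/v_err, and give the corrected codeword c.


S = (10, 9, 7), error at position 4, error magnitude e = 7, c = [2, 9, 4, 0, 6].

Step 1: column multipliers v_i = (∏_{j≠i}(α_i − α_j))^{−1} mod 11.
  i = 1 (α = 9): (9−6)(9−5)(9−2)(9−1) = 3·4·7·8 = 672 ≡ 1, so v_1 = 1^{−1} = 1 (mod 11).
  i = 2 (α = 6): (6−9)(6−5)(6−2)(6−1) = (−3)·1·4·5 = −60 ≡ 6, so v_2 = 6^{−1} = 2 (mod 11).
  i = 3 (α = 5): (5−9)(5−6)(5−2)(5−1) = (−4)·(−1)·3·4 = 48 ≡ 4, so v_3 = 4^{−1} = 3 (mod 11).
  i = 4 (α = 2): (2−9)(2−6)(2−5)(2−1) = (−7)·(−4)·(−3)·1 = −84 ≡ 4, so v_4 = 4^{−1} = 3 (mod 11).
  i = 5 (α = 1): (1−9)(1−6)(1−5)(1−2) = (−8)·(−5)·(−4)·(−1) = 160 ≡ 6, so v_5 = 6^{−1} = 2 (mod 11).
  v = [1, 2, 3, 3, 2].
Step 2: syndromes of r = [2, 9, 4, 7, 6] (all sums mod 11).
  S_0 = Σ v_i r_i = 1·2 + 2·9 + 3·4 + 3·7 + 2·6 = 65 ≡ 10.
  S_1 = Σ v_i α_i r_i = 1·9·2 + 2·6·9 + 3·5·4 + 3·2·7 + 2·1·6 = 240 ≡ 9.
  α_i^2 mod 11 = [4, 3, 3, 4, 1].
  S_2 = Σ v_i α_i^2 r_i = 1·4·2 + 2·3·9 + 3·3·4 + 3·4·7 + 2·1·6 = 194 ≡ 7.
  S = (10, 9, 7) ≠ 0, so r is not a codeword (an error is present).
Step 3: locate the error. For a single error e at position i, S_ℓ = v_i·e·α_i^ℓ, so α_err = S_1/S_0.
  S_0^{−1} = 10^{−1} = 10 (mod 11), so α_err = 9·10 = 90 ≡ 2 = α_4. Error position i = 4.
  Consistency check: S_2/S_1 = 7·5 = 35 ≡ 2 = α_err ✓ (single-error assumption holds).
Step 4: error magnitude e = S_0/v_4 = S_0·∏_{j≠4}(α_4 − α_j) = 10·4 = 40 ≡ 7 (mod 11).
Step 5: correct position 4: c_4 = r_4 − e = 7 − 7 ≡ 0 (mod 11). Hence c = [2, 9, 4, 0, 6].
  Check: interpolating c through the α_i gives m(x) = 1 + 5·x (degree < 2) with m(α_i) = c_i for every i, so c is indeed a codeword.


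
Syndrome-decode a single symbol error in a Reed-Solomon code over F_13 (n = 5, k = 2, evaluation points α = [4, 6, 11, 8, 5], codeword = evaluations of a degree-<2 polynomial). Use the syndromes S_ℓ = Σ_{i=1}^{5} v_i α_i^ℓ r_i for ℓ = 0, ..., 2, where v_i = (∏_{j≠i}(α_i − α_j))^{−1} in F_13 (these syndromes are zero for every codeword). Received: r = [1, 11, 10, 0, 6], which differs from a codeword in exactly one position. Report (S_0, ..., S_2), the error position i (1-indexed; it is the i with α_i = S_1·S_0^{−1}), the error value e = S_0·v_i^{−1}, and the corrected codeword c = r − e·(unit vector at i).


S = (3, 11, 10), error at position 4, error magnitude e = 5, c = [1, 11, 10, 8, 6].

Step 1: column multipliers v_i = (∏_{j≠i}(α_i − α_j))^{−1} mod 13.
  i = 1 (α = 4): (4−6)(4−11)(4−8)(4−5) = (−2)·(−7)·(−4)·(−1) = 56 ≡ 4, so v_1 = 4^{−1} = 10 (mod 13).
  i = 2 (α = 6): (6−4)(6−11)(6−8)(6−5) = 2·(−5)·(−2)·1 = 20 ≡ 7, so v_2 = 7^{−1} = 2 (mod 13).
  i = 3 (α = 11): (11−4)(11−6)(11−8)(11−5) = 7·5·3·6 = 630 ≡ 6, so v_3 = 6^{−1} = 11 (mod 13).
  i = 4 (α = 8): (8−4)(8−6)(8−11)(8−5) = 4·2·(−3)·3 = −72 ≡ 6, so v_4 = 6^{−1} = 11 (mod 13).
  i = 5 (α = 5): (5−4)(5−6)(5−11)(5−8) = 1·(−1)·(−6)·(−3) = −18 ≡ 8, so v_5 = 8^{−1} = 5 (mod 13).
  v = [10, 2, 11, 11, 5].
Step 2: syndromes of r = [1, 11, 10, 0, 6] (all sums mod 13).
  S_0 = Σ v_i r_i = 10·1 + 2·11 + 11·10 + 11·0 + 5·6 = 172 ≡ 3.
  S_1 = Σ v_i α_i r_i = 10·4·1 + 2·6·11 + 11·11·10 + 11·8·0 + 5·5·6 = 1532 ≡ 11.
  α_i^2 mod 13 = [3, 10, 4, 12, 12].
  S_2 = Σ v_i α_i^2 r_i = 10·3·1 + 2·10·11 + 11·4·10 + 11·12·0 + 5·12·6 = 1050 ≡ 10.
  S = (3, 11, 10) ≠ 0, so r is not a codeword (an error is present).
Step 3: locate the error. For a single error e at position i, S_ℓ = v_i·e·α_i^ℓ, so α_err = S_1/S_0.
  S_0^{−1} = 3^{−1} = 9 (mod 13), so α_err = 11·9 = 99 ≡ 8 = α_4. Error position i = 4.
  Consistency check: S_2/S_1 = 10·6 = 60 ≡ 8 = α_err ✓ (single-error assumption holds).
Step 4: error magnitude e = S_0/v_4 = S_0·∏_{j≠4}(α_4 − α_j) = 3·6 = 18 ≡ 5 (mod 13).
Step 5: correct position 4: c_4 = r_4 − e = 0 − 5 ≡ 8 (mod 13). Hence c = [1, 11, 10, 8, 6].
  Check: interpolating c through the α_i gives m(x) = 7 + 5·x (degree < 2) with m(α_i) = c_i for every i, so c is indeed a codeword.


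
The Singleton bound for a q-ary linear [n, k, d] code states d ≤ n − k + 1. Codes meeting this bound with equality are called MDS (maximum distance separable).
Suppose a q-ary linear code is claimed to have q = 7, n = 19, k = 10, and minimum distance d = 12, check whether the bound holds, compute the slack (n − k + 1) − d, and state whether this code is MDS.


Singleton RHS = n − k + 1 = 10, slack = -2, bound violated (no such code; not MDS).

Singleton bound: d ≤ n − k + 1.
Here n = 19, k = 10, so n − k + 1 = 10.
Given d = 12, check d ≤ 10: NO.
Slack = (n − k + 1) − d = -2.
The slack is negative: d = 12 exceeds n − k + 1 = 10 by 2, so the Singleton bound is violated and no linear [19, 10, 12]_7 code can exist. In particular it is not MDS (MDS requires d = n − k + 1 exactly).
Description: the claimed parameters are [19, 10, 12]_7; such a code would be impossible (violates the Singleton bound).


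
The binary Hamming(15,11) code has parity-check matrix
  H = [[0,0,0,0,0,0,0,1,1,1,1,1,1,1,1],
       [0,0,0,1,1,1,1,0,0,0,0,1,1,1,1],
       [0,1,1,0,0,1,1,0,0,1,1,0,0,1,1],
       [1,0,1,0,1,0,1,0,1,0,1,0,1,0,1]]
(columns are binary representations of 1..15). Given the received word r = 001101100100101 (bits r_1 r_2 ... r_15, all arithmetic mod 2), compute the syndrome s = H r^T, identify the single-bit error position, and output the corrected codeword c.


s = (1, 1, 1, 0)^T, error position = 14, corrected codeword c = 001101100100111

Compute s = H r^T mod 2 one row at a time:
  s_1 = 0 + 0 + 1 + 0 + 0 + 1 + 0 + 1 = 3 ≡ 1 (mod 2).
  s_2 = 1 + 0 + 1 + 1 + 0 + 1 + 0 + 1 = 5 ≡ 1 (mod 2).
  s_3 = 0 + 1 + 1 + 1 + 1 + 0 + 0 + 1 = 5 ≡ 1 (mod 2).
  s_4 = 0 + 1 + 0 + 1 + 0 + 0 + 1 + 1 = 4 ≡ 0 (mod 2).
s = (1, 1, 1, 0)^T — this equals column 14 of H (binary 1110), so error is at position 14.
Correct: flip bit 14 of r = 001101100100101 to get c = 001101100100111.


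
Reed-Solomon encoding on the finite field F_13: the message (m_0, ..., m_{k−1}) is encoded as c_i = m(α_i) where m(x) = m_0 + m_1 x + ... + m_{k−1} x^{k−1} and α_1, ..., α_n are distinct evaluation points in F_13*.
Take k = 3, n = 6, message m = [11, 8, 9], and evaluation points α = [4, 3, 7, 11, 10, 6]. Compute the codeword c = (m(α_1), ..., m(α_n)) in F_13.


c = [5, 12, 1, 5, 3, 6]

Message polynomial: m(x) = 11 + 8·x + 9·x^2 (mod 13).
For each evaluation point α_i, compute m(α_i) mod 13:
  α_1 = 4: Horner steps 9 → 5 → 5, so m(4) = 5.
  α_2 = 3: Horner steps 9 → 9 → 12, so m(3) = 12.
  α_3 = 7: Horner steps 9 → 6 → 1, so m(7) = 1.
  α_4 = 11: Horner steps 9 → 3 → 5, so m(11) = 5.
  α_5 = 10: Horner steps 9 → 7 → 3, so m(10) = 3.
  α_6 = 6: Horner steps 9 → 10 → 6, so m(6) = 6.
Codeword c = [5, 12, 1, 5, 3, 6] ∈ F_13^6.


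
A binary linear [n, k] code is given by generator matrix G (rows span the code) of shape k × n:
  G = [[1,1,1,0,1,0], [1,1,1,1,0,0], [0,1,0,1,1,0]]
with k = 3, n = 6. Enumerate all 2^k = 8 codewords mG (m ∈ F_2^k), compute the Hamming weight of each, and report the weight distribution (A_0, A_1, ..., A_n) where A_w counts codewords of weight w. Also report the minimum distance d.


Weight distribution: A_0 = 1, A_1 = 1, A_2 = 1, A_3 = 3, A_4 = 2. Minimum distance d = 1.

Enumerate all 2^3 = 8 messages m ∈ F_2^3.
For each, compute codeword c = mG in F_2^6, then tally its weight.
  m = 000 → c = 000000, weight = 0.
  m = 100 → c = 111010, weight = 4.
  m = 010 → c = 111100, weight = 4.
  m = 110 → c = 000110, weight = 2.
  m = 001 → c = 010110, weight = 3.
  m = 101 → c = 101100, weight = 3.
  m = 011 → c = 101010, weight = 3.
  m = 111 → c = 010000, weight = 1.
Tally weights:
  weight 0: 1 codewords.
  weight 1: 1 codewords.
  weight 2: 1 codewords.
  weight 3: 3 codewords.
  weight 4: 2 codewords.
Minimum distance d = smallest w > 0 with A_w > 0 = 1.
Sanity: Σ A_w = 8 = 2^3 = 8 ✓.


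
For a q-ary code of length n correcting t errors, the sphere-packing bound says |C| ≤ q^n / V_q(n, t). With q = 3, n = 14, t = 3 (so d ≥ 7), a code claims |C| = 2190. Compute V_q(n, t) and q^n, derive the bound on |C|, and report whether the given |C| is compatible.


V_q(n, t) = 3305, q^n = 4782969, Hamming bound = 1447, |C| = 2190 > bound (violated).

Step 1: Compute V_q(n, t) = Σ_{j=0}^3 C(n, j) (q−1)^j.
  j = 0: C(14,0)·(2)^0 = 1·1 = 1.
  j = 1: C(14,1)·(2)^1 = 14·2 = 28.
  j = 2: C(14,2)·(2)^2 = 91·4 = 364.
  j = 3: C(14,3)·(2)^3 = 364·8 = 2912.
  V_q(n, t) = 1 + 28 + 364 + 2912 = 3305.
Step 2: q^n = 3^14 = 4782969.
Step 3: Hamming bound ⌊q^n / V_q(n,t)⌋ = ⌊4782969/3305⌋ = 1447.
Step 4: Compare |C| = 2190 to 1447: violated.
The claimed |C| lies above the Hamming bound, so no 3-ary code of length 14 with d ≥ 7 can have 2190 codewords.


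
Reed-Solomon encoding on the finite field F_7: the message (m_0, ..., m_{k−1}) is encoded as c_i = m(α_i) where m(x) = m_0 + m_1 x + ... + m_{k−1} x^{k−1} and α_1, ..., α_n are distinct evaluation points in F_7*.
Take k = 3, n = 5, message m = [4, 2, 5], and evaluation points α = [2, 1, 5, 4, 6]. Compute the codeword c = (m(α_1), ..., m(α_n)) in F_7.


c = [0, 4, 6, 1, 0]

Message polynomial: m(x) = 4 + 2·x + 5·x^2 (mod 7).
For each evaluation point α_i, compute m(α_i) mod 7:
  α_1 = 2: Horner steps 5 → 5 → 0, so m(2) = 0.
  α_2 = 1: Horner steps 5 → 0 → 4, so m(1) = 4.
  α_3 = 5: Horner steps 5 → 6 → 6, so m(5) = 6.
  α_4 = 4: Horner steps 5 → 1 → 1, so m(4) = 1.
  α_5 = 6: Horner steps 5 → 4 → 0, so m(6) = 0.
Codeword c = [0, 4, 6, 1, 0] ∈ F_7^5.


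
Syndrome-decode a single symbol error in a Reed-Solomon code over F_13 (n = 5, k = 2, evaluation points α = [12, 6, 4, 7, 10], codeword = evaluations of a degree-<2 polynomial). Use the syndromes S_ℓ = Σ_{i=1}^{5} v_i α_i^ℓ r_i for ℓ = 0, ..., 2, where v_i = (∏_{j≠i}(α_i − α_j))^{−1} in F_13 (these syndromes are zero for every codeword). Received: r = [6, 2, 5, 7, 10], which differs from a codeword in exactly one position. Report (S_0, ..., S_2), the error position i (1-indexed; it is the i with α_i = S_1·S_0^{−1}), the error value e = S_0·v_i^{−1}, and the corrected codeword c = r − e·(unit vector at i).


S = (12, 3, 4), error at position 5, error magnitude e = 1, c = [6, 2, 5, 7, 9].

Step 1: column multipliers v_i = (∏_{j≠i}(α_i − α_j))^{−1} mod 13.
  i = 1 (α = 12): (12−6)(12−4)(12−7)(12−10) = 6·8·5·2 = 480 ≡ 12, so v_1 = 12^{−1} = 12 (mod 13).
  i = 2 (α = 6): (6−12)(6−4)(6−7)(6−10) = (−6)·2·(−1)·(−4) = −48 ≡ 4, so v_2 = 4^{−1} = 10 (mod 13).
  i = 3 (α = 4): (4−12)(4−6)(4−7)(4−10) = (−8)·(−2)·(−3)·(−6) = 288 ≡ 2, so v_3 = 2^{−1} = 7 (mod 13).
  i = 4 (α = 7): (7−12)(7−6)(7−4)(7−10) = (−5)·1·3·(−3) = 45 ≡ 6, so v_4 = 6^{−1} = 11 (mod 13).
  i = 5 (α = 10): (10−12)(10−6)(10−4)(10−7) = (−2)·4·6·3 = −144 ≡ 12, so v_5 = 12^{−1} = 12 (mod 13).
  v = [12, 10, 7, 11, 12].
Step 2: syndromes of r = [6, 2, 5, 7, 10] (all sums mod 13).
  S_0 = Σ v_i r_i = 12·6 + 10·2 + 7·5 + 11·7 + 12·10 = 324 ≡ 12.
  S_1 = Σ v_i α_i r_i = 12·12·6 + 10·6·2 + 7·4·5 + 11·7·7 + 12·10·10 = 2863 ≡ 3.
  α_i^2 mod 13 = [1, 10, 3, 10, 9].
  S_2 = Σ v_i α_i^2 r_i = 12·1·6 + 10·10·2 + 7·3·5 + 11·10·7 + 12·9·10 = 2227 ≡ 4.
  S = (12, 3, 4) ≠ 0, so r is not a codeword (an error is present).
Step 3: locate the error. For a single error e at position i, S_ℓ = v_i·e·α_i^ℓ, so α_err = S_1/S_0.
  S_0^{−1} = 12^{−1} = 12 (mod 13), so α_err = 3·12 = 36 ≡ 10 = α_5. Error position i = 5.
  Consistency check: S_2/S_1 = 4·9 = 36 ≡ 10 = α_err ✓ (single-error assumption holds).
Step 4: error magnitude e = S_0/v_5 = S_0·∏_{j≠5}(α_5 − α_j) = 12·12 = 144 ≡ 1 (mod 13).
Step 5: correct position 5: c_5 = r_5 − e = 10 − 1 ≡ 9 (mod 13). Hence c = [6, 2, 5, 7, 9].
  Check: interpolating c through the α_i gives m(x) = 11 + 5·x (degree < 2) with m(α_i) = c_i for every i, so c is indeed a codeword.


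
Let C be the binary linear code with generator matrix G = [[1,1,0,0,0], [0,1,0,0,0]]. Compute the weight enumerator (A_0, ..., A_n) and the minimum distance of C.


Weight distribution: A_0 = 1, A_1 = 2, A_2 = 1. Minimum distance d = 1.

Enumerate all 2^2 = 4 messages m ∈ F_2^2.
For each, compute codeword c = mG in F_2^5, then tally its weight.
  m = 00 → c = 00000, weight = 0.
  m = 10 → c = 11000, weight = 2.
  m = 01 → c = 01000, weight = 1.
  m = 11 → c = 10000, weight = 1.
Tally weights:
  weight 0: 1 codewords.
  weight 1: 2 codewords.
  weight 2: 1 codewords.
Minimum distance d = smallest w > 0 with A_w > 0 = 1.
Sanity: Σ A_w = 4 = 2^2 = 4 ✓.


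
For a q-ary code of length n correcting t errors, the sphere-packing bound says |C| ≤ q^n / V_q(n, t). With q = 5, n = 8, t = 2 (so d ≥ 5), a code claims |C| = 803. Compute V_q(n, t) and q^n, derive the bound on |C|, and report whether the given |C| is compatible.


V_q(n, t) = 481, q^n = 390625, Hamming bound = 812, |C| = 803 ≤ bound (satisfied).

Step 1: Compute V_q(n, t) = Σ_{j=0}^2 C(n, j) (q−1)^j.
  j = 0: C(8,0)·(4)^0 = 1·1 = 1.
  j = 1: C(8,1)·(4)^1 = 8·4 = 32.
  j = 2: C(8,2)·(4)^2 = 28·16 = 448.
  V_q(n, t) = 1 + 32 + 448 = 481.
Step 2: q^n = 5^8 = 390625.
Step 3: Hamming bound ⌊q^n / V_q(n,t)⌋ = ⌊390625/481⌋ = 812.
Step 4: Compare |C| = 803 to 812: satisfied.
The claimed |C| lies below the Hamming bound.
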